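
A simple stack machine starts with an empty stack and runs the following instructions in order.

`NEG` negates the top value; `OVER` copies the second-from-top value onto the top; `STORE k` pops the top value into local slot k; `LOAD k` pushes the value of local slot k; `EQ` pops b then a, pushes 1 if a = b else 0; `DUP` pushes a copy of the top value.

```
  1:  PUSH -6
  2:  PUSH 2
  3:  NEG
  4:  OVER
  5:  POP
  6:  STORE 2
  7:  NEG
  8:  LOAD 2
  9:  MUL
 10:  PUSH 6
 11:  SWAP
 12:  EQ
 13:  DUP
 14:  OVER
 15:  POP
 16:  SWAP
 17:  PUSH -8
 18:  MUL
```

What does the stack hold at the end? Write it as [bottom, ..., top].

PUSH -6  [-6]
PUSH 2   [-6, 2]
NEG      [-6, -2]
OVER     [-6, -2, -6]
POP      [-6, -2]
STORE 2  [-6]
NEG      [6]
LOAD 2   [6, -2]
MUL      [-12]
PUSH 6   [-12, 6]
SWAP     [6, -12]
EQ       [0]
DUP      [0, 0]
OVER     [0, 0, 0]
POP      [0, 0]
SWAP     [0, 0]
PUSH -8  [0, 0, -8]
MUL      [0, 0]

[0, 0]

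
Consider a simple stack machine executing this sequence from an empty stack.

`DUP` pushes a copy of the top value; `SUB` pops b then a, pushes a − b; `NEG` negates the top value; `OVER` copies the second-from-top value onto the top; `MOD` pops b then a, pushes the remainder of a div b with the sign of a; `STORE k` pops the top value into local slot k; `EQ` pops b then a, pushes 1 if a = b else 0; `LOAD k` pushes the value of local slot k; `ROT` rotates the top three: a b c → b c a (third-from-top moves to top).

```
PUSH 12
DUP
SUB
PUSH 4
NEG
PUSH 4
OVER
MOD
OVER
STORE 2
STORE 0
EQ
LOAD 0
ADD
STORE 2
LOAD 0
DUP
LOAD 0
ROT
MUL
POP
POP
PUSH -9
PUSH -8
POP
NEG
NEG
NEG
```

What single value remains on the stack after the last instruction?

9

PUSH 12 : 12
DUP     : 12 12
SUB     : 0
PUSH 4  : 0 4
NEG     : 0 -4
PUSH 4  : 0 -4 4
OVER    : 0 -4 4 -4
MOD     : 0 -4 0
OVER    : 0 -4 0 -4
STORE 2 : 0 -4 0
STORE 0 : 0 -4
EQ      : 0
LOAD 0  : 0 0
ADD     : 0
STORE 2 : (empty)
LOAD 0  : 0
DUP     : 0 0
LOAD 0  : 0 0 0
ROT     : 0 0 0
MUL     : 0 0
POP     : 0
POP     : (empty)
PUSH -9 : -9
PUSH -8 : -9 -8
POP     : -9
NEG     : 9
NEG     : -9
NEG     : 9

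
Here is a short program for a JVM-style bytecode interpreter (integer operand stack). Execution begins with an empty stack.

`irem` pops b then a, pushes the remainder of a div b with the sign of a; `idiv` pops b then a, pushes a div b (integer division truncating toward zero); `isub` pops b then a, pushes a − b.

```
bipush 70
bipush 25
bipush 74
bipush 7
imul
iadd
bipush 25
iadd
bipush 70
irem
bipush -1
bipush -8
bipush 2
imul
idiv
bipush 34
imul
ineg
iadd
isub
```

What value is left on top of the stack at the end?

62

bipush 70  70
bipush 25  70 25
bipush 74  70 25 74
bipush 7   70 25 74 7
imul       70 25 518
iadd       70 543
bipush 25  70 543 25
iadd       70 568
bipush 70  70 568 70
irem       70 8
bipush -1  70 8 -1
bipush -8  70 8 -1 -8
bipush 2   70 8 -1 -8 2
imul       70 8 -1 -16
idiv       70 8 0
bipush 34  70 8 0 34
imul       70 8 0
ineg       70 8 0
iadd       70 8
isub       62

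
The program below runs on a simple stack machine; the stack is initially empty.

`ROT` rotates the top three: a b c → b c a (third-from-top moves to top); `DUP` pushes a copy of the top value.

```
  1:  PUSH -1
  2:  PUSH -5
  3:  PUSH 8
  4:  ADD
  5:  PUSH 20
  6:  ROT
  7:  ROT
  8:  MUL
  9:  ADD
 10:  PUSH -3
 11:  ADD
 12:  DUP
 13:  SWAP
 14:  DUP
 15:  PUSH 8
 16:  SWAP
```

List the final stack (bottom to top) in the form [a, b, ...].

[14, 14, 8, 14]

PUSH -1  [-1]
PUSH -5  [-1, -5]
PUSH 8   [-1, -5, 8]
ADD      [-1, 3]
PUSH 20  [-1, 3, 20]
ROT      [3, 20, -1]
ROT      [20, -1, 3]
MUL      [20, -3]
ADD      [17]
PUSH -3  [17, -3]
ADD      [14]
DUP      [14, 14]
SWAP     [14, 14]
DUP      [14, 14, 14]
PUSH 8   [14, 14, 14, 8]
SWAP     [14, 14, 8, 14]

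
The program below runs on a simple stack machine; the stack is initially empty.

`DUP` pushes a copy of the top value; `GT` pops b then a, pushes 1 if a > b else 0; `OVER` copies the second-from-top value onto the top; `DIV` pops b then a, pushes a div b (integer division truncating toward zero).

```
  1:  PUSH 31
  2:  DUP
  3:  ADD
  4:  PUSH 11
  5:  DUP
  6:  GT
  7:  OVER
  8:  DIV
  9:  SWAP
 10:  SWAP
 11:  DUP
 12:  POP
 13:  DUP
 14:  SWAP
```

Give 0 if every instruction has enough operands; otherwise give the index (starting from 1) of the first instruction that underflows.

0

PUSH 31  31
DUP      31 31
ADD      62
PUSH 11  62 11
DUP      62 11 11
GT       62 0
OVER     62 0 62
DIV      62 0
SWAP     0 62
SWAP     62 0
DUP      62 0 0
POP      62 0
DUP      62 0 0
SWAP     62 0 0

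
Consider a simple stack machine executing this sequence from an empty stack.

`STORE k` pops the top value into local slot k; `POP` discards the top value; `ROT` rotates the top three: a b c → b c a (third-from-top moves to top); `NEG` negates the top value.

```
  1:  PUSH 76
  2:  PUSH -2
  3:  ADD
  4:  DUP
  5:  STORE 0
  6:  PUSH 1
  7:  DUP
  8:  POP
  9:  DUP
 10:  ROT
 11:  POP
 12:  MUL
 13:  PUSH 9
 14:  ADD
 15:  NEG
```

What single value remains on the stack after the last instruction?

PUSH 76  76
PUSH -2  76 -2
ADD      74
DUP      74 74
STORE 0  74
PUSH 1   74 1
DUP      74 1 1
POP      74 1
DUP      74 1 1
ROT      1 1 74
POP      1 1
MUL      1
PUSH 9   1 9
ADD      10
NEG      -10

-10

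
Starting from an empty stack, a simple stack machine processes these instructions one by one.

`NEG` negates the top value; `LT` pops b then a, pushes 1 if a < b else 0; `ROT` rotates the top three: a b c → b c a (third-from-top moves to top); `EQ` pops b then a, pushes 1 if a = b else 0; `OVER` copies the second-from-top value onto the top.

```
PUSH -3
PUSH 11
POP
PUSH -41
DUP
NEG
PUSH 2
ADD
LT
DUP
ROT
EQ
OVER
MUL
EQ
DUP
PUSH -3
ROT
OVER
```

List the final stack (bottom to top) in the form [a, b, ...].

PUSH -3   [-3]
PUSH 11   [-3, 11]
POP       [-3]
PUSH -41  [-3, -41]
DUP       [-3, -41, -41]
NEG       [-3, -41, 41]
PUSH 2    [-3, -41, 41, 2]
ADD       [-3, -41, 43]
LT        [-3, 1]
DUP       [-3, 1, 1]
ROT       [1, 1, -3]
EQ        [1, 0]
OVER      [1, 0, 1]
MUL       [1, 0]
EQ        [0]
DUP       [0, 0]
PUSH -3   [0, 0, -3]
ROT       [0, -3, 0]
OVER      [0, -3, 0, -3]

[0, -3, 0, -3]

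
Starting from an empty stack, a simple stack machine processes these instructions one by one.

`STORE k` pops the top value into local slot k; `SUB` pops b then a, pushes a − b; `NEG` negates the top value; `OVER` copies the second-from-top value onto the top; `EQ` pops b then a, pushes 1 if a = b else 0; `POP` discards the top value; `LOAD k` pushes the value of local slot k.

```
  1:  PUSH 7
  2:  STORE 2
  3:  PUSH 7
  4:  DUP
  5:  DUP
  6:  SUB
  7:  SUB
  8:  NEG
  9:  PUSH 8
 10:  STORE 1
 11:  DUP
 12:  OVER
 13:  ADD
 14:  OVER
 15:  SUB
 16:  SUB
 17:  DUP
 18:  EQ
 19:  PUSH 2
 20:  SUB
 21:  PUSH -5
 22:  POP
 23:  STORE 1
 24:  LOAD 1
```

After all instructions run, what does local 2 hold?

7

PUSH 7  -> [7]
STORE 2 -> []
PUSH 7  -> [7]
DUP     -> [7, 7]
DUP     -> [7, 7, 7]
SUB     -> [7, 0]
SUB     -> [7]
NEG     -> [-7]
PUSH 8  -> [-7, 8]
STORE 1 -> [-7]
DUP     -> [-7, -7]
OVER    -> [-7, -7, -7]
ADD     -> [-7, -14]
OVER    -> [-7, -14, -7]
SUB     -> [-7, -7]
SUB     -> [0]
DUP     -> [0, 0]
EQ      -> [1]
PUSH 2  -> [1, 2]
SUB     -> [-1]
PUSH -5 -> [-1, -5]
POP     -> [-1]
STORE 1 -> []
LOAD 1  -> [-1]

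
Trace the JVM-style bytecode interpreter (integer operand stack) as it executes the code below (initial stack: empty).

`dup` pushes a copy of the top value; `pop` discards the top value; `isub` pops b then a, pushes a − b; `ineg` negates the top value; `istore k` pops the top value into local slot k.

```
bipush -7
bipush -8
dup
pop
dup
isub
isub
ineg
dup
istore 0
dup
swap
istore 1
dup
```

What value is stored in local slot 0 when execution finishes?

bipush -7 -> [-7]
bipush -8 -> [-7, -8]
dup       -> [-7, -8, -8]
pop       -> [-7, -8]
dup       -> [-7, -8, -8]
isub      -> [-7, 0]
isub      -> [-7]
ineg      -> [7]
dup       -> [7, 7]
istore 0  -> [7]
dup       -> [7, 7]
swap      -> [7, 7]
istore 1  -> [7]
dup       -> [7, 7]

7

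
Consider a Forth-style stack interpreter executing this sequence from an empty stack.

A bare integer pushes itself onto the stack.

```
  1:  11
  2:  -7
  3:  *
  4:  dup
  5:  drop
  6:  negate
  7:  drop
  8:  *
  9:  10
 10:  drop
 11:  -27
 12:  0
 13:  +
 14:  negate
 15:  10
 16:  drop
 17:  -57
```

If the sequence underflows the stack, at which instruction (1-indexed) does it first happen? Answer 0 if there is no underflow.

8

11      [11]
-7      [11, -7]
*       [-77]
dup     [-77, -77]
drop    [-77]
negate  [77]
drop    []
*  — needs 2 operands, stack has 0 → underflow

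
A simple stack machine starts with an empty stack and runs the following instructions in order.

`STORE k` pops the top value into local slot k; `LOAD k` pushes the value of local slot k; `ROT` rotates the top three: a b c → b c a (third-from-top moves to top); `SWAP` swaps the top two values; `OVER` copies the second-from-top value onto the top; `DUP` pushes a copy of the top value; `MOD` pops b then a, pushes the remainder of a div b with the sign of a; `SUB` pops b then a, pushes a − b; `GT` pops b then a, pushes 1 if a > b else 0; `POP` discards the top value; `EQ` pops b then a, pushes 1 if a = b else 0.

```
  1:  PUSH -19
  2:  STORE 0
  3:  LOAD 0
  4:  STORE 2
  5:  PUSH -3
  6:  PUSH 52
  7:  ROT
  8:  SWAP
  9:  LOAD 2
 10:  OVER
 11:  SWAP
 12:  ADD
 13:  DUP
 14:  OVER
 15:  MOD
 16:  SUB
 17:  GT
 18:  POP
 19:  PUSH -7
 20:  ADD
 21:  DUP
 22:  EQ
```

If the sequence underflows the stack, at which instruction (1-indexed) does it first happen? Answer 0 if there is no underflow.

7

PUSH -19 : -19
STORE 0  : (empty)
LOAD 0   : -19
STORE 2  : (empty)
PUSH -3  : -3
PUSH 52  : -3 52
ROT  — needs 3 operands, stack has 2 → underflow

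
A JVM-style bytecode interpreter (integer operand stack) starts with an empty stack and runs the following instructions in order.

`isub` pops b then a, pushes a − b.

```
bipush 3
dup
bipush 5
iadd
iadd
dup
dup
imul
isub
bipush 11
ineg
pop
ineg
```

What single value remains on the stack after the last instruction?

110

bipush 3  → 3
dup       → 3 3
bipush 5  → 3 3 5
iadd      → 3 8
iadd      → 11
dup       → 11 11
dup       → 11 11 11
imul      → 11 121
isub      → -110
bipush 11 → -110 11
ineg      → -110 -11
pop       → -110
ineg      → 110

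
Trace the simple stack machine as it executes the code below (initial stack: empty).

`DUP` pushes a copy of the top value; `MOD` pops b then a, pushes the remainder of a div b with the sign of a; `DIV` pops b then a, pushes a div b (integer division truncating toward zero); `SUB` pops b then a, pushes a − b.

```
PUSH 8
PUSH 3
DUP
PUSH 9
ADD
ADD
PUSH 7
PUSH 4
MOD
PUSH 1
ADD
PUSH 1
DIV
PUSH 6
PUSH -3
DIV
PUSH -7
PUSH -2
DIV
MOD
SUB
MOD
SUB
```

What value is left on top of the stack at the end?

PUSH 8  → [8]
PUSH 3  → [8, 3]
DUP     → [8, 3, 3]
PUSH 9  → [8, 3, 3, 9]
ADD     → [8, 3, 12]
ADD     → [8, 15]
PUSH 7  → [8, 15, 7]
PUSH 4  → [8, 15, 7, 4]
MOD     → [8, 15, 3]
PUSH 1  → [8, 15, 3, 1]
ADD     → [8, 15, 4]
PUSH 1  → [8, 15, 4, 1]
DIV     → [8, 15, 4]
PUSH 6  → [8, 15, 4, 6]
PUSH -3 → [8, 15, 4, 6, -3]
DIV     → [8, 15, 4, -2]
PUSH -7 → [8, 15, 4, -2, -7]
PUSH -2 → [8, 15, 4, -2, -7, -2]
DIV     → [8, 15, 4, -2, 3]
MOD     → [8, 15, 4, -2]
SUB     → [8, 15, 6]
MOD     → [8, 3]
SUB     → [5]

5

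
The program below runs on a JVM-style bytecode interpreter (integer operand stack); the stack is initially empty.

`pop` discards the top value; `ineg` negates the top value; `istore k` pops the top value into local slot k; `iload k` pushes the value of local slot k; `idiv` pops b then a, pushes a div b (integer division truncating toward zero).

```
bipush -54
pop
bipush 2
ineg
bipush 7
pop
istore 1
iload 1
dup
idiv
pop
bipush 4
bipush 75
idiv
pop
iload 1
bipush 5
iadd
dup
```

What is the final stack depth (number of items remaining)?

2

bipush -54 : -54
pop        : (empty)
bipush 2   : 2
ineg       : -2
bipush 7   : -2 7
pop        : -2
istore 1   : (empty)
iload 1    : -2
dup        : -2 -2
idiv       : 1
pop        : (empty)
bipush 4   : 4
bipush 75  : 4 75
idiv       : 0
pop        : (empty)
iload 1    : -2
bipush 5   : -2 5
iadd       : 3
dup        : 3 3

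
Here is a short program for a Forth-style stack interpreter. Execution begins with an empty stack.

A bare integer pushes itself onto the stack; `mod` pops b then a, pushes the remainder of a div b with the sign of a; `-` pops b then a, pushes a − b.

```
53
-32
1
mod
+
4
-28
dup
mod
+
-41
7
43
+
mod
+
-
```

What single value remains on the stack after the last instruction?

90

53  → 53
-32 → 53 -32
1   → 53 -32 1
mod → 53 0
+   → 53
4   → 53 4
-28 → 53 4 -28
dup → 53 4 -28 -28
mod → 53 4 0
+   → 53 4
-41 → 53 4 -41
7   → 53 4 -41 7
43  → 53 4 -41 7 43
+   → 53 4 -41 50
mod → 53 4 -41
+   → 53 -37
-   → 90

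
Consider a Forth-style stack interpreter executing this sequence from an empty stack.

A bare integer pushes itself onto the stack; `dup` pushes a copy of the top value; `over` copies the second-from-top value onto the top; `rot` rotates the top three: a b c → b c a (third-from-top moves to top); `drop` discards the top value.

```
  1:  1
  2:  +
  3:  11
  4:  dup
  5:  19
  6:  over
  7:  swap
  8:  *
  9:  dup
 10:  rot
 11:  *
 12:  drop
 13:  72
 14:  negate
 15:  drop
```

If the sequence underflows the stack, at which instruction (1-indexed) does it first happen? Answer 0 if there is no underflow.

2

1 : 1
+  — needs 2 operands, stack has 1 → underflow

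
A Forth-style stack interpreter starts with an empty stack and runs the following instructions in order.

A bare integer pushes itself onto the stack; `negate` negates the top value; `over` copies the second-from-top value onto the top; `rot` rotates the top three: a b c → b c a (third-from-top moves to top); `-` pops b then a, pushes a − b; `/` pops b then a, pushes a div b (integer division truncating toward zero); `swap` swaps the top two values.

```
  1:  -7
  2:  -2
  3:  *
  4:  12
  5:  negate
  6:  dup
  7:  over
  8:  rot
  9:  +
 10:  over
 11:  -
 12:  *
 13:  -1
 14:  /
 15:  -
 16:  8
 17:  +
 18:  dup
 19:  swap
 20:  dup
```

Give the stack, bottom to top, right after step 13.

-7     -> [-7]
-2     -> [-7, -2]
*      -> [14]
12     -> [14, 12]
negate -> [14, -12]
dup    -> [14, -12, -12]
over   -> [14, -12, -12, -12]
rot    -> [14, -12, -12, -12]
+      -> [14, -12, -24]
over   -> [14, -12, -24, -12]
-      -> [14, -12, -12]
*      -> [14, 144]
-1     -> [14, 144, -1]

[14, 144, -1]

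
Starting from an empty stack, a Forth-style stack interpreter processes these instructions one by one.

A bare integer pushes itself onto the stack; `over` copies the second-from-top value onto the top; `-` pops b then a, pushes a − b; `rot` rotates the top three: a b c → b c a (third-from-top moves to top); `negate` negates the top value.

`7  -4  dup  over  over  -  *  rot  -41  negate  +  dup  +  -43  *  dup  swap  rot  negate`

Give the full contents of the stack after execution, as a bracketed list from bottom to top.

[-4, -4128, -4128, 0]

7      : 7
-4     : 7 -4
dup    : 7 -4 -4
over   : 7 -4 -4 -4
over   : 7 -4 -4 -4 -4
-      : 7 -4 -4 0
*      : 7 -4 0
rot    : -4 0 7
-41    : -4 0 7 -41
negate : -4 0 7 41
+      : -4 0 48
dup    : -4 0 48 48
+      : -4 0 96
-43    : -4 0 96 -43
*      : -4 0 -4128
dup    : -4 0 -4128 -4128
swap   : -4 0 -4128 -4128
rot    : -4 -4128 -4128 0
negate : -4 -4128 -4128 0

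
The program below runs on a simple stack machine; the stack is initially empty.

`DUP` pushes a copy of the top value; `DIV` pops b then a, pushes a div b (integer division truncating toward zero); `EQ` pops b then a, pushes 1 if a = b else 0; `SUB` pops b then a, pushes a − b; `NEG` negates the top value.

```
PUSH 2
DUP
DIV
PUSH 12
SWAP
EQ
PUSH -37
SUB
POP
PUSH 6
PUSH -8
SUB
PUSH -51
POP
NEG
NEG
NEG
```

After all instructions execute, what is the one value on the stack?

PUSH 2    [2]
DUP       [2, 2]
DIV       [1]
PUSH 12   [1, 12]
SWAP      [12, 1]
EQ        [0]
PUSH -37  [0, -37]
SUB       [37]
POP       []
PUSH 6    [6]
PUSH -8   [6, -8]
SUB       [14]
PUSH -51  [14, -51]
POP       [14]
NEG       [-14]
NEG       [14]
NEG       [-14]

-14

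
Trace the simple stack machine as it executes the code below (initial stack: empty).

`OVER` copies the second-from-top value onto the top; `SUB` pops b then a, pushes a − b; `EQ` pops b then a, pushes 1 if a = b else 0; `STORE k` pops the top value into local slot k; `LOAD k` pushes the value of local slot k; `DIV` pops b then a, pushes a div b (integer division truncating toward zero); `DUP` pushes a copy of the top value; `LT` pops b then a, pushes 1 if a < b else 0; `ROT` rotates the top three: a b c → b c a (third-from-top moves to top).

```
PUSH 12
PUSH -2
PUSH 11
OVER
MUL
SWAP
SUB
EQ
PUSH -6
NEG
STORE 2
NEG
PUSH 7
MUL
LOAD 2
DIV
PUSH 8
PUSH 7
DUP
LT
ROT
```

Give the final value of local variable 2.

6

PUSH 12 → [12]
PUSH -2 → [12, -2]
PUSH 11 → [12, -2, 11]
OVER    → [12, -2, 11, -2]
MUL     → [12, -2, -22]
SWAP    → [12, -22, -2]
SUB     → [12, -20]
EQ      → [0]
PUSH -6 → [0, -6]
NEG     → [0, 6]
STORE 2 → [0]
NEG     → [0]
PUSH 7  → [0, 7]
MUL     → [0]
LOAD 2  → [0, 6]
DIV     → [0]
PUSH 8  → [0, 8]
PUSH 7  → [0, 8, 7]
DUP     → [0, 8, 7, 7]
LT      → [0, 8, 0]
ROT     → [8, 0, 0]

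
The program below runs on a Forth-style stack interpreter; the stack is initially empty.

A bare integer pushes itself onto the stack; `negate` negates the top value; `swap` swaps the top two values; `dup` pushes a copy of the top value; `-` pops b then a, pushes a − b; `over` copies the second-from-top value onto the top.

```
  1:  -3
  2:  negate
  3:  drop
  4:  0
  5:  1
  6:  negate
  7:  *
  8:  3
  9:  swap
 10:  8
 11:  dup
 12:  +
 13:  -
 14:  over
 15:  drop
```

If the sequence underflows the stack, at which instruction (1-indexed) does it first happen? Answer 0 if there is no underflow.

0

-3      -3
negate  3
drop    (empty)
0       0
1       0 1
negate  0 -1
*       0
3       0 3
swap    3 0
8       3 0 8
dup     3 0 8 8
+       3 0 16
-       3 -16
over    3 -16 3
drop    3 -16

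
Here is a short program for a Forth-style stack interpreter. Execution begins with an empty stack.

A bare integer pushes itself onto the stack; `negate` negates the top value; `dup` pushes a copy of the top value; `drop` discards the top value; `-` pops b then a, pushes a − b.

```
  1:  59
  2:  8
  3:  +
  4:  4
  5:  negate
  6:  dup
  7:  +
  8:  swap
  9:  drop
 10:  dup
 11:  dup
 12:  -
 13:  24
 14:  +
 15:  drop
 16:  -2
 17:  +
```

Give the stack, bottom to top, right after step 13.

59     → [59]
8      → [59, 8]
+      → [67]
4      → [67, 4]
negate → [67, -4]
dup    → [67, -4, -4]
+      → [67, -8]
swap   → [-8, 67]
drop   → [-8]
dup    → [-8, -8]
dup    → [-8, -8, -8]
-      → [-8, 0]
24     → [-8, 0, 24]

[-8, 0, 24]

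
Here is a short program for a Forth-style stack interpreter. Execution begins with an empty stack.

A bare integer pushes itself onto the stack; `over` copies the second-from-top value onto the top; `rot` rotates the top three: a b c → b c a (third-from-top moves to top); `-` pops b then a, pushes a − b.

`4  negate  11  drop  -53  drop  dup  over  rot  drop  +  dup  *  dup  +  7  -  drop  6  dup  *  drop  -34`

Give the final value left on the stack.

-34

4      → 4
negate → -4
11     → -4 11
drop   → -4
-53    → -4 -53
drop   → -4
dup    → -4 -4
over   → -4 -4 -4
rot    → -4 -4 -4
drop   → -4 -4
+      → -8
dup    → -8 -8
*      → 64
dup    → 64 64
+      → 128
7      → 128 7
-      → 121
drop   → (empty)
6      → 6
dup    → 6 6
*      → 36
drop   → (empty)
-34    → -34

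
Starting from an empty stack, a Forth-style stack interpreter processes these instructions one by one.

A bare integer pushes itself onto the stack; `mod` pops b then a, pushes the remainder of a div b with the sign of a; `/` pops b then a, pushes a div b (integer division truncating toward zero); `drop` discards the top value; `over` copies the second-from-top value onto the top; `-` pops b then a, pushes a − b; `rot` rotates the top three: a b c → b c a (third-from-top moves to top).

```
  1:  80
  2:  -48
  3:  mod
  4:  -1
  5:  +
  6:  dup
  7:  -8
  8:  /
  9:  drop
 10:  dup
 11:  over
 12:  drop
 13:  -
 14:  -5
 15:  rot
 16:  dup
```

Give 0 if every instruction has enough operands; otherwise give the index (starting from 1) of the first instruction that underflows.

80   : [80]
-48  : [80, -48]
mod  : [32]
-1   : [32, -1]
+    : [31]
dup  : [31, 31]
-8   : [31, 31, -8]
/    : [31, -3]
drop : [31]
dup  : [31, 31]
over : [31, 31, 31]
drop : [31, 31]
-    : [0]
-5   : [0, -5]
rot  — needs 3 operands, stack has 2 → underflow

15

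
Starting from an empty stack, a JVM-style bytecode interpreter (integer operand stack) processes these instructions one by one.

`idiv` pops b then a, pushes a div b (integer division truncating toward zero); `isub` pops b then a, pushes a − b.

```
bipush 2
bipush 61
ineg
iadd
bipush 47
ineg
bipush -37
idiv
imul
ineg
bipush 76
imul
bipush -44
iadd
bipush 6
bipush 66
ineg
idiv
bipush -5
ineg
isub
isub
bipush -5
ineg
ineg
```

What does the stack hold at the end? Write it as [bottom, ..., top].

[4445, -5]

bipush 2   -> [2]
bipush 61  -> [2, 61]
ineg       -> [2, -61]
iadd       -> [-59]
bipush 47  -> [-59, 47]
ineg       -> [-59, -47]
bipush -37 -> [-59, -47, -37]
idiv       -> [-59, 1]
imul       -> [-59]
ineg       -> [59]
bipush 76  -> [59, 76]
imul       -> [4484]
bipush -44 -> [4484, -44]
iadd       -> [4440]
bipush 6   -> [4440, 6]
bipush 66  -> [4440, 6, 66]
ineg       -> [4440, 6, -66]
idiv       -> [4440, 0]
bipush -5  -> [4440, 0, -5]
ineg       -> [4440, 0, 5]
isub       -> [4440, -5]
isub       -> [4445]
bipush -5  -> [4445, -5]
ineg       -> [4445, 5]
ineg       -> [4445, -5]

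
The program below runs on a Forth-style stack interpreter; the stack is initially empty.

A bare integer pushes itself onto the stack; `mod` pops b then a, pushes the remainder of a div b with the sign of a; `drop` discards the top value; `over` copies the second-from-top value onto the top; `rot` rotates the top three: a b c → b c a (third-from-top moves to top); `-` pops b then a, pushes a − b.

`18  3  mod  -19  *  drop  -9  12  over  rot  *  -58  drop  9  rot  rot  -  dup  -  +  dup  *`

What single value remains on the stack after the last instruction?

81

18   → [18]
3    → [18, 3]
mod  → [0]
-19  → [0, -19]
*    → [0]
drop → []
-9   → [-9]
12   → [-9, 12]
over → [-9, 12, -9]
rot  → [12, -9, -9]
*    → [12, 81]
-58  → [12, 81, -58]
drop → [12, 81]
9    → [12, 81, 9]
rot  → [81, 9, 12]
rot  → [9, 12, 81]
-    → [9, -69]
dup  → [9, -69, -69]
-    → [9, 0]
+    → [9]
dup  → [9, 9]
*    → [81]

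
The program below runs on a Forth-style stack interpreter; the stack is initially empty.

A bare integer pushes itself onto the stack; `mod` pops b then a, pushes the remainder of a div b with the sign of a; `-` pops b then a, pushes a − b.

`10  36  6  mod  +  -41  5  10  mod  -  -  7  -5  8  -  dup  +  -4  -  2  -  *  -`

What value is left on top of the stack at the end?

224

10  : [10]
36  : [10, 36]
6   : [10, 36, 6]
mod : [10, 0]
+   : [10]
-41 : [10, -41]
5   : [10, -41, 5]
10  : [10, -41, 5, 10]
mod : [10, -41, 5]
-   : [10, -46]
-   : [56]
7   : [56, 7]
-5  : [56, 7, -5]
8   : [56, 7, -5, 8]
-   : [56, 7, -13]
dup : [56, 7, -13, -13]
+   : [56, 7, -26]
-4  : [56, 7, -26, -4]
-   : [56, 7, -22]
2   : [56, 7, -22, 2]
-   : [56, 7, -24]
*   : [56, -168]
-   : [224]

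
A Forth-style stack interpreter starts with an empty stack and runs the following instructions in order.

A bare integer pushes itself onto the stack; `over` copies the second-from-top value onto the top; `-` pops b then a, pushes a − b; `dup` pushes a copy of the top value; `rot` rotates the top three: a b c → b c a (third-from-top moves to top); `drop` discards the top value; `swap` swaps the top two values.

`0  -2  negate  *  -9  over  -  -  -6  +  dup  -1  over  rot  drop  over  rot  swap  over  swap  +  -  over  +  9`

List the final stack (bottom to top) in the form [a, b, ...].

[3, 3, 4, 9]

0      : [0]
-2     : [0, -2]
negate : [0, 2]
*      : [0]
-9     : [0, -9]
over   : [0, -9, 0]
-      : [0, -9]
-      : [9]
-6     : [9, -6]
+      : [3]
dup    : [3, 3]
-1     : [3, 3, -1]
over   : [3, 3, -1, 3]
rot    : [3, -1, 3, 3]
drop   : [3, -1, 3]
over   : [3, -1, 3, -1]
rot    : [3, 3, -1, -1]
swap   : [3, 3, -1, -1]
over   : [3, 3, -1, -1, -1]
swap   : [3, 3, -1, -1, -1]
+      : [3, 3, -1, -2]
-      : [3, 3, 1]
over   : [3, 3, 1, 3]
+      : [3, 3, 4]
9      : [3, 3, 4, 9]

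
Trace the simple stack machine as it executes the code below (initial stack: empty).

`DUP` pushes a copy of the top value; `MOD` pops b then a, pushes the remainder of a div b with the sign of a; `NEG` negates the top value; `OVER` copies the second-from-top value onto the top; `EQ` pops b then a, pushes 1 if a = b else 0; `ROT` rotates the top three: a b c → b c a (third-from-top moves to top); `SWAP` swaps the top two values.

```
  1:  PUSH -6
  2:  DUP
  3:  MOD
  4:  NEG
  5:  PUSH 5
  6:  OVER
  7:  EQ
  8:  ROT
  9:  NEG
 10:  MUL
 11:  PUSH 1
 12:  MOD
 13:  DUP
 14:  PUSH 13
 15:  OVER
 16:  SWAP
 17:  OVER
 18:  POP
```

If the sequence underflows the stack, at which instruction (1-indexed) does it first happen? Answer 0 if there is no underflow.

PUSH -6 → -6
DUP     → -6 -6
MOD     → 0
NEG     → 0
PUSH 5  → 0 5
OVER    → 0 5 0
EQ      → 0 0
ROT  — needs 3 operands, stack has 2 → underflow

8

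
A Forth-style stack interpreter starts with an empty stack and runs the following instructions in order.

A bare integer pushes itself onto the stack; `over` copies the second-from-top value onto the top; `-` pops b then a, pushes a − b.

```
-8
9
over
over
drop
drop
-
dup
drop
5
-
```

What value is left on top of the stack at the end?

-22

-8    [-8]
9     [-8, 9]
over  [-8, 9, -8]
over  [-8, 9, -8, 9]
drop  [-8, 9, -8]
drop  [-8, 9]
-     [-17]
dup   [-17, -17]
drop  [-17]
5     [-17, 5]
-     [-22]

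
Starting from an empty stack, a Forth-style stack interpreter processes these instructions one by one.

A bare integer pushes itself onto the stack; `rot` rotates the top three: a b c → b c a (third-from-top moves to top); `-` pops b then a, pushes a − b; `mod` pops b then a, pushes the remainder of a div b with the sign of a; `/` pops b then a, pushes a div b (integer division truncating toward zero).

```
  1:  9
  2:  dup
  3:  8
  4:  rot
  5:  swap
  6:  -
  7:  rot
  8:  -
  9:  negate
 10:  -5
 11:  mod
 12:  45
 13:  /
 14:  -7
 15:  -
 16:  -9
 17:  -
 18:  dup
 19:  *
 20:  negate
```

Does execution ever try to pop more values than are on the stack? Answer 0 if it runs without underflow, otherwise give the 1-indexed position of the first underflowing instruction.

7

9    -> 9
dup  -> 9 9
8    -> 9 9 8
rot  -> 9 8 9
swap -> 9 9 8
-    -> 9 1
rot  — needs 3 operands, stack has 2 → underflow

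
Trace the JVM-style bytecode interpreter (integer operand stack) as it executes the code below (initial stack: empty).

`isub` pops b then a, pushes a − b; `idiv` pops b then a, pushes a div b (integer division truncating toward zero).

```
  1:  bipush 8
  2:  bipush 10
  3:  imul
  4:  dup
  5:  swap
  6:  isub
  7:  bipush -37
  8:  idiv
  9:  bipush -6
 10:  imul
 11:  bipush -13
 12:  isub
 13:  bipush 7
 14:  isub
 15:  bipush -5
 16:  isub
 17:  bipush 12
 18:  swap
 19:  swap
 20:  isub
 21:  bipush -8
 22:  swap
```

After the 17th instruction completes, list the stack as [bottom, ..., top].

[11, 12]

bipush 8   : [8]
bipush 10  : [8, 10]
imul       : [80]
dup        : [80, 80]
swap       : [80, 80]
isub       : [0]
bipush -37 : [0, -37]
idiv       : [0]
bipush -6  : [0, -6]
imul       : [0]
bipush -13 : [0, -13]
isub       : [13]
bipush 7   : [13, 7]
isub       : [6]
bipush -5  : [6, -5]
isub       : [11]
bipush 12  : [11, 12]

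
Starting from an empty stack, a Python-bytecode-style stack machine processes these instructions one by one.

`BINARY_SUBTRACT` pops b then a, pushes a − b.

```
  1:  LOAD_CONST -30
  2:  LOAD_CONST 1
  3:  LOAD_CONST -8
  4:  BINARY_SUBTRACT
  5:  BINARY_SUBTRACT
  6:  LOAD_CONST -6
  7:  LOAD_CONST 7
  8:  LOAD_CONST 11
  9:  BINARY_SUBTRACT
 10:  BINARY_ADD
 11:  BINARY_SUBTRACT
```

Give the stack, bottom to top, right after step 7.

[-39, -6, 7]

LOAD_CONST -30  -> [-30]
LOAD_CONST 1    -> [-30, 1]
LOAD_CONST -8   -> [-30, 1, -8]
BINARY_SUBTRACT -> [-30, 9]
BINARY_SUBTRACT -> [-39]
LOAD_CONST -6   -> [-39, -6]
LOAD_CONST 7    -> [-39, -6, 7]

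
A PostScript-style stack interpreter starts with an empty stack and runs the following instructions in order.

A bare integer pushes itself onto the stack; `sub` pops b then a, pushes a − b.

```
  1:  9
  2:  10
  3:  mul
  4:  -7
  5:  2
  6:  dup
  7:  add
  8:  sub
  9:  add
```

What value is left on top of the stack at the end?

9   : [9]
10  : [9, 10]
mul : [90]
-7  : [90, -7]
2   : [90, -7, 2]
dup : [90, -7, 2, 2]
add : [90, -7, 4]
sub : [90, -11]
add : [79]

79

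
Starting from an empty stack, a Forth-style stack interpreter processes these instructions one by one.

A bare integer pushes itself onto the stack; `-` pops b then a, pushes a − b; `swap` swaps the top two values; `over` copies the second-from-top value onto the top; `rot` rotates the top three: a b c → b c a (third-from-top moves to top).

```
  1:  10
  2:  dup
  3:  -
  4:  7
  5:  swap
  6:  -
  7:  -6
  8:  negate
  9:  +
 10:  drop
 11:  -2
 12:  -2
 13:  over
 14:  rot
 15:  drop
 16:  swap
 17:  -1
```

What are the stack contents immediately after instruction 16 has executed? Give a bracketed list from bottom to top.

10     : [10]
dup    : [10, 10]
-      : [0]
7      : [0, 7]
swap   : [7, 0]
-      : [7]
-6     : [7, -6]
negate : [7, 6]
+      : [13]
drop   : []
-2     : [-2]
-2     : [-2, -2]
over   : [-2, -2, -2]
rot    : [-2, -2, -2]
drop   : [-2, -2]
swap   : [-2, -2]

[-2, -2]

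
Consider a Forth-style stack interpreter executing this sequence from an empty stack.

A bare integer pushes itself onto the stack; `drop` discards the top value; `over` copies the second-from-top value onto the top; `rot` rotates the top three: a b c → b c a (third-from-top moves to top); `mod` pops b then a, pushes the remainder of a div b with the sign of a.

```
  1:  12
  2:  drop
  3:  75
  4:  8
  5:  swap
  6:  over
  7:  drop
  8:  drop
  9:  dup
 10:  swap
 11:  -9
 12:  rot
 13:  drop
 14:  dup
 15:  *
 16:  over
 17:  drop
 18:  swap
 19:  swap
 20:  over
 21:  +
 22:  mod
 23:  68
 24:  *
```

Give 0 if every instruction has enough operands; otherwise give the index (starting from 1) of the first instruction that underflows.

0

12   : 12
drop : (empty)
75   : 75
8    : 75 8
swap : 8 75
over : 8 75 8
drop : 8 75
drop : 8
dup  : 8 8
swap : 8 8
-9   : 8 8 -9
rot  : 8 -9 8
drop : 8 -9
dup  : 8 -9 -9
*    : 8 81
over : 8 81 8
drop : 8 81
swap : 81 8
swap : 8 81
over : 8 81 8
+    : 8 89
mod  : 8
68   : 8 68
*    : 544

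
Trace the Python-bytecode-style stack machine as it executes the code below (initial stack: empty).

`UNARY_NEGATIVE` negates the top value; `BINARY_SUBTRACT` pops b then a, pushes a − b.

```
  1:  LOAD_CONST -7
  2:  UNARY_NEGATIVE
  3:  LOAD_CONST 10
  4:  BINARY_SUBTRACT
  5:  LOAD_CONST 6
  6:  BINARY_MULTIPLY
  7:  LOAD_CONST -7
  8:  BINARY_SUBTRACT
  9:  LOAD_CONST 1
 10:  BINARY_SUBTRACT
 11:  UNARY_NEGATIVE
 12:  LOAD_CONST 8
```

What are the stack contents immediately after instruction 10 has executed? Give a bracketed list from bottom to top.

[-12]

LOAD_CONST -7   : -7
UNARY_NEGATIVE  : 7
LOAD_CONST 10   : 7 10
BINARY_SUBTRACT : -3
LOAD_CONST 6    : -3 6
BINARY_MULTIPLY : -18
LOAD_CONST -7   : -18 -7
BINARY_SUBTRACT : -11
LOAD_CONST 1    : -11 1
BINARY_SUBTRACT : -12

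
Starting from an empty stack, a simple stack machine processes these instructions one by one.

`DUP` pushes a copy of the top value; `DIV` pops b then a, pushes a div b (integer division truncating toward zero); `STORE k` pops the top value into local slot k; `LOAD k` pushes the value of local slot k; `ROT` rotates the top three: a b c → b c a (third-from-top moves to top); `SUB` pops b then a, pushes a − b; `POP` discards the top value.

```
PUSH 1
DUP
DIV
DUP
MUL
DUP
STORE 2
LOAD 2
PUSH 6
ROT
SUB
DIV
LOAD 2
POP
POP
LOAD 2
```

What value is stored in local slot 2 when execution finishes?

1

PUSH 1  → [1]
DUP     → [1, 1]
DIV     → [1]
DUP     → [1, 1]
MUL     → [1]
DUP     → [1, 1]
STORE 2 → [1]
LOAD 2  → [1, 1]
PUSH 6  → [1, 1, 6]
ROT     → [1, 6, 1]
SUB     → [1, 5]
DIV     → [0]
LOAD 2  → [0, 1]
POP     → [0]
POP     → []
LOAD 2  → [1]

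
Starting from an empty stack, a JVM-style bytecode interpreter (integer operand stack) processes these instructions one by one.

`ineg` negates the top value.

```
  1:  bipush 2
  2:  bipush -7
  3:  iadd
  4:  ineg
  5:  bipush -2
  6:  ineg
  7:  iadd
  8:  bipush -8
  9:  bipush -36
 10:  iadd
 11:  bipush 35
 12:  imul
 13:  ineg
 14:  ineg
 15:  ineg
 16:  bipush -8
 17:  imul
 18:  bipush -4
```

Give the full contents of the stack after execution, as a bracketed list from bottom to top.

bipush 2   → 2
bipush -7  → 2 -7
iadd       → -5
ineg       → 5
bipush -2  → 5 -2
ineg       → 5 2
iadd       → 7
bipush -8  → 7 -8
bipush -36 → 7 -8 -36
iadd       → 7 -44
bipush 35  → 7 -44 35
imul       → 7 -1540
ineg       → 7 1540
ineg       → 7 -1540
ineg       → 7 1540
bipush -8  → 7 1540 -8
imul       → 7 -12320
bipush -4  → 7 -12320 -4

[7, -12320, -4]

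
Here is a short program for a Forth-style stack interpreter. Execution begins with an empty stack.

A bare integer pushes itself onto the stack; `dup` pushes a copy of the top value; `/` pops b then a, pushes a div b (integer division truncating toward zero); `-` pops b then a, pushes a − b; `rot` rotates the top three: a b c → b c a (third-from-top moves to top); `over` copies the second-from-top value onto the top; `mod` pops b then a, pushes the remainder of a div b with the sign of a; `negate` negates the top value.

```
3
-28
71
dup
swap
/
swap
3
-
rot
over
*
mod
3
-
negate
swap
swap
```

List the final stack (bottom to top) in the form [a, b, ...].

[1, 34]

3      : 3
-28    : 3 -28
71     : 3 -28 71
dup    : 3 -28 71 71
swap   : 3 -28 71 71
/      : 3 -28 1
swap   : 3 1 -28
3      : 3 1 -28 3
-      : 3 1 -31
rot    : 1 -31 3
over   : 1 -31 3 -31
*      : 1 -31 -93
mod    : 1 -31
3      : 1 -31 3
-      : 1 -34
negate : 1 34
swap   : 34 1
swap   : 1 34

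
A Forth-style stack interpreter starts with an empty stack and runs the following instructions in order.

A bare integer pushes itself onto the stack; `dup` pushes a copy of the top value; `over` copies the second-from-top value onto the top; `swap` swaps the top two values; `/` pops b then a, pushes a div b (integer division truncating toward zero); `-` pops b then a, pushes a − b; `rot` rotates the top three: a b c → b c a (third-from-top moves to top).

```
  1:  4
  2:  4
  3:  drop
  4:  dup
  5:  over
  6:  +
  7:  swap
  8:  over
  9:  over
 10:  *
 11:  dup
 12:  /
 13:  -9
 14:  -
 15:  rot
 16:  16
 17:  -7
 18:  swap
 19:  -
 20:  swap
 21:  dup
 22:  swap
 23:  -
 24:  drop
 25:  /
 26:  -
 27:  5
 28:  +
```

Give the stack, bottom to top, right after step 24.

[4, 10, -23]

4    → 4
4    → 4 4
drop → 4
dup  → 4 4
over → 4 4 4
+    → 4 8
swap → 8 4
over → 8 4 8
over → 8 4 8 4
*    → 8 4 32
dup  → 8 4 32 32
/    → 8 4 1
-9   → 8 4 1 -9
-    → 8 4 10
rot  → 4 10 8
16   → 4 10 8 16
-7   → 4 10 8 16 -7
swap → 4 10 8 -7 16
-    → 4 10 8 -23
swap → 4 10 -23 8
dup  → 4 10 -23 8 8
swap → 4 10 -23 8 8
-    → 4 10 -23 0
drop → 4 10 -23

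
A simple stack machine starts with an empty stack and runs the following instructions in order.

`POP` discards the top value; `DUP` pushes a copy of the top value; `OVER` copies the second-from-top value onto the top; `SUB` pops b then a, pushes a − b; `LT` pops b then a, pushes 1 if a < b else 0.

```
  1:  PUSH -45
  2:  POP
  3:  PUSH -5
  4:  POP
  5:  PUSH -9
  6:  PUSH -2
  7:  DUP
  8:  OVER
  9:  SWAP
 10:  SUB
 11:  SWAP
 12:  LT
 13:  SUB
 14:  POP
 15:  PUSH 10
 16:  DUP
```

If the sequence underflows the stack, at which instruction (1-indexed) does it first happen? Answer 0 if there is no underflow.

0

PUSH -45  -45
POP       (empty)
PUSH -5   -5
POP       (empty)
PUSH -9   -9
PUSH -2   -9 -2
DUP       -9 -2 -2
OVER      -9 -2 -2 -2
SWAP      -9 -2 -2 -2
SUB       -9 -2 0
SWAP      -9 0 -2
LT        -9 0
SUB       -9
POP       (empty)
PUSH 10   10
DUP       10 10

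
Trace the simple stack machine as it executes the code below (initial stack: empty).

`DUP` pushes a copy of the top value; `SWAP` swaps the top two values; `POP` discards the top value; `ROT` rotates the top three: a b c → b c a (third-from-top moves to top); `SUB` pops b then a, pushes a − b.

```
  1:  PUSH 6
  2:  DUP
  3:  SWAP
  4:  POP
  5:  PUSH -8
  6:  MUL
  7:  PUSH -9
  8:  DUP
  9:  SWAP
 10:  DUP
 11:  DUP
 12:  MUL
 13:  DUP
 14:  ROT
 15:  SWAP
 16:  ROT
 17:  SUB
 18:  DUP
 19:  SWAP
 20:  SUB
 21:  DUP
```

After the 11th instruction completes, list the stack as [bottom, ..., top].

PUSH 6  → 6
DUP     → 6 6
SWAP    → 6 6
POP     → 6
PUSH -8 → 6 -8
MUL     → -48
PUSH -9 → -48 -9
DUP     → -48 -9 -9
SWAP    → -48 -9 -9
DUP     → -48 -9 -9 -9
DUP     → -48 -9 -9 -9 -9

[-48, -9, -9, -9, -9]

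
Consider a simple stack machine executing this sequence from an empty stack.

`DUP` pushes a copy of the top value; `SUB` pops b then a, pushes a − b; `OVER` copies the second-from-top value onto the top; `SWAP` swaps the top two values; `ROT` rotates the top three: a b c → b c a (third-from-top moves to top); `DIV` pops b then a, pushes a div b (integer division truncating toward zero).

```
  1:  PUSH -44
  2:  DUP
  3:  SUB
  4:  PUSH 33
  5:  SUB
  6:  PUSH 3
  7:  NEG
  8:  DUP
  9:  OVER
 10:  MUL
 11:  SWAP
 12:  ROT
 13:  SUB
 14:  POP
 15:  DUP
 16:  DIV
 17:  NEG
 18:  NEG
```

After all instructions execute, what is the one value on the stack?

1

PUSH -44  [-44]
DUP       [-44, -44]
SUB       [0]
PUSH 33   [0, 33]
SUB       [-33]
PUSH 3    [-33, 3]
NEG       [-33, -3]
DUP       [-33, -3, -3]
OVER      [-33, -3, -3, -3]
MUL       [-33, -3, 9]
SWAP      [-33, 9, -3]
ROT       [9, -3, -33]
SUB       [9, 30]
POP       [9]
DUP       [9, 9]
DIV       [1]
NEG       [-1]
NEG       [1]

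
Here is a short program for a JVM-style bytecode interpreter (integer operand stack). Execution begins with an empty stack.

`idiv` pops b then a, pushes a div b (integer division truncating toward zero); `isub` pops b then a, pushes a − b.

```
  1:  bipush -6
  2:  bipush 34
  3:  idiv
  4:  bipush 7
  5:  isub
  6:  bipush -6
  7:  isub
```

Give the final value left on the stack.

bipush -6 -> [-6]
bipush 34 -> [-6, 34]
idiv      -> [0]
bipush 7  -> [0, 7]
isub      -> [-7]
bipush -6 -> [-7, -6]
isub      -> [-1]

-1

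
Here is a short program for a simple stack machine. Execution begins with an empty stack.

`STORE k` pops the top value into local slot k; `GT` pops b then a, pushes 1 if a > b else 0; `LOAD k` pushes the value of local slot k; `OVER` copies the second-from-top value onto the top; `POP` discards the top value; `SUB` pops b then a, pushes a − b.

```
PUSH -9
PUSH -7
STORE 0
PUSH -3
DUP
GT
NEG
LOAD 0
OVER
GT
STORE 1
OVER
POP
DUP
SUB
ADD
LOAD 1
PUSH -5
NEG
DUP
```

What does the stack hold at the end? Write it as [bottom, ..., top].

[-9, 0, 5, 5]

PUSH -9 : -9
PUSH -7 : -9 -7
STORE 0 : -9
PUSH -3 : -9 -3
DUP     : -9 -3 -3
GT      : -9 0
NEG     : -9 0
LOAD 0  : -9 0 -7
OVER    : -9 0 -7 0
GT      : -9 0 0
STORE 1 : -9 0
OVER    : -9 0 -9
POP     : -9 0
DUP     : -9 0 0
SUB     : -9 0
ADD     : -9
LOAD 1  : -9 0
PUSH -5 : -9 0 -5
NEG     : -9 0 5
DUP     : -9 0 5 5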